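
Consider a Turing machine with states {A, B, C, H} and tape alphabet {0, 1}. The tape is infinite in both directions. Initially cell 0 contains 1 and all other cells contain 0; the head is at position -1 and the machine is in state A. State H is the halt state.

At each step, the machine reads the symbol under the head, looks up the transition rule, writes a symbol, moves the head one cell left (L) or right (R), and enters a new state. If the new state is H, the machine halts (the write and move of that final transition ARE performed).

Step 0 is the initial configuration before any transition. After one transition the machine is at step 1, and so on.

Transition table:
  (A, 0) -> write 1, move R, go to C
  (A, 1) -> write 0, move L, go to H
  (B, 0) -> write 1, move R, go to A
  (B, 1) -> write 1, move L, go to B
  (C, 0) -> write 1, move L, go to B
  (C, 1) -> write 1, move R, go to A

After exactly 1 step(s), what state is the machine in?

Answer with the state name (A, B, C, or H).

Answer: C

Derivation:
Step 1: in state A at pos -1, read 0 -> (A,0)->write 1,move R,goto C. Now: state=C, head=0, tape[-2..1]=0110 (head:   ^)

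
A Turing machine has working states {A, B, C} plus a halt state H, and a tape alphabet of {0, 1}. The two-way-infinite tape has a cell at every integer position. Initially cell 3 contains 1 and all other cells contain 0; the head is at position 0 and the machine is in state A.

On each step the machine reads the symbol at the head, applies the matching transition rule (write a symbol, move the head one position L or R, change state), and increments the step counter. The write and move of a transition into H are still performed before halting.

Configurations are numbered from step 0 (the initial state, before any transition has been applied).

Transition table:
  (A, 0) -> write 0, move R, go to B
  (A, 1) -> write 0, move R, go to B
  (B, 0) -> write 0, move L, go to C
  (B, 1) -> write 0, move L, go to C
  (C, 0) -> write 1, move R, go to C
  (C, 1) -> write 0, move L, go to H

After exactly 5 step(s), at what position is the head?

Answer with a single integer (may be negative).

Step 1: in state A at pos 0, read 0 -> (A,0)->write 0,move R,goto B. Now: state=B, head=1, tape[-1..4]=000010 (head:   ^)
Step 2: in state B at pos 1, read 0 -> (B,0)->write 0,move L,goto C. Now: state=C, head=0, tape[-1..4]=000010 (head:  ^)
Step 3: in state C at pos 0, read 0 -> (C,0)->write 1,move R,goto C. Now: state=C, head=1, tape[-1..4]=010010 (head:   ^)
Step 4: in state C at pos 1, read 0 -> (C,0)->write 1,move R,goto C. Now: state=C, head=2, tape[-1..4]=011010 (head:    ^)
Step 5: in state C at pos 2, read 0 -> (C,0)->write 1,move R,goto C. Now: state=C, head=3, tape[-1..4]=011110 (head:     ^)

Answer: 3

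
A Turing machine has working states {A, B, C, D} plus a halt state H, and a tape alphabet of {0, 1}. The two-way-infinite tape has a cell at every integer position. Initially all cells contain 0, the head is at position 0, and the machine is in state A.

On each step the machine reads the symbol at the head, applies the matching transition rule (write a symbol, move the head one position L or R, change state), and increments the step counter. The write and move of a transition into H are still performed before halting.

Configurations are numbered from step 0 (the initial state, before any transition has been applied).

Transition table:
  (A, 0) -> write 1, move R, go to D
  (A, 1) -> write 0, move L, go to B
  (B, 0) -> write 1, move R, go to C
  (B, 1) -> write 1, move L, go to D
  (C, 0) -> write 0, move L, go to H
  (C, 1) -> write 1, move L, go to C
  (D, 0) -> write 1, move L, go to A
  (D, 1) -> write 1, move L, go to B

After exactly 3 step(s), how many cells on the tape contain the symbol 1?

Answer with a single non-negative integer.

Step 1: in state A at pos 0, read 0 -> (A,0)->write 1,move R,goto D. Now: state=D, head=1, tape[-1..2]=0100 (head:   ^)
Step 2: in state D at pos 1, read 0 -> (D,0)->write 1,move L,goto A. Now: state=A, head=0, tape[-1..2]=0110 (head:  ^)
Step 3: in state A at pos 0, read 1 -> (A,1)->write 0,move L,goto B. Now: state=B, head=-1, tape[-2..2]=00010 (head:  ^)
Cells containing 1 after step 3: {1} -> 1 cell(s)

Answer: 1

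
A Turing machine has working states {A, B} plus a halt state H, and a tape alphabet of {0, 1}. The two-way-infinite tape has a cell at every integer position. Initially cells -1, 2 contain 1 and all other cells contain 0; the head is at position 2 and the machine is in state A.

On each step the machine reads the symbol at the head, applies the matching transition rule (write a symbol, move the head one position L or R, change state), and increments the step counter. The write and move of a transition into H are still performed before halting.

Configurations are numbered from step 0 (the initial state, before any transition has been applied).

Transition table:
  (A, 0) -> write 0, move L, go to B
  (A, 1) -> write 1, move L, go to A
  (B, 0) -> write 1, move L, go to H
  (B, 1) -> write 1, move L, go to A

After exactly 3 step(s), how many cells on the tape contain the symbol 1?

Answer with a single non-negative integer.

Answer: 3

Derivation:
Step 1: in state A at pos 2, read 1 -> (A,1)->write 1,move L,goto A. Now: state=A, head=1, tape[-2..3]=010010 (head:    ^)
Step 2: in state A at pos 1, read 0 -> (A,0)->write 0,move L,goto B. Now: state=B, head=0, tape[-2..3]=010010 (head:   ^)
Step 3: in state B at pos 0, read 0 -> (B,0)->write 1,move L,goto H. Now: state=H, head=-1, tape[-2..3]=011010 (head:  ^)
Cells containing 1 after step 3: {-1, 0, 2} -> 3 cell(s)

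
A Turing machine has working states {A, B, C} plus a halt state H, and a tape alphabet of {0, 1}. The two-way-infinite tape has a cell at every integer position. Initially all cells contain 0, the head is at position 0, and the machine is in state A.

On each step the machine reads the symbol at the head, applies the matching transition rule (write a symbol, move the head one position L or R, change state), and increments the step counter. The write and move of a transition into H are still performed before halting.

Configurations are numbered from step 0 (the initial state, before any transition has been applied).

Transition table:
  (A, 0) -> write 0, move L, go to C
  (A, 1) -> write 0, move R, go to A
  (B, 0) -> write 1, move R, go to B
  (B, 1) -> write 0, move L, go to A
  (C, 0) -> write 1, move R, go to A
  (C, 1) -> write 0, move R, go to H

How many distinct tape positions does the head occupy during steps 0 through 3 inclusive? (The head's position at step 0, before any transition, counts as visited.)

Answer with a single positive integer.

Step 1: in state A at pos 0, read 0 -> (A,0)->write 0,move L,goto C. Now: state=C, head=-1, tape[-2..1]=0000 (head:  ^)
Step 2: in state C at pos -1, read 0 -> (C,0)->write 1,move R,goto A. Now: state=A, head=0, tape[-2..1]=0100 (head:   ^)
Step 3: in state A at pos 0, read 0 -> (A,0)->write 0,move L,goto C. Now: state=C, head=-1, tape[-2..1]=0100 (head:  ^)
Head positions at steps 0..3: starting at 0, distinct positions visited = {-1, 0} -> 2 position(s)

Answer: 2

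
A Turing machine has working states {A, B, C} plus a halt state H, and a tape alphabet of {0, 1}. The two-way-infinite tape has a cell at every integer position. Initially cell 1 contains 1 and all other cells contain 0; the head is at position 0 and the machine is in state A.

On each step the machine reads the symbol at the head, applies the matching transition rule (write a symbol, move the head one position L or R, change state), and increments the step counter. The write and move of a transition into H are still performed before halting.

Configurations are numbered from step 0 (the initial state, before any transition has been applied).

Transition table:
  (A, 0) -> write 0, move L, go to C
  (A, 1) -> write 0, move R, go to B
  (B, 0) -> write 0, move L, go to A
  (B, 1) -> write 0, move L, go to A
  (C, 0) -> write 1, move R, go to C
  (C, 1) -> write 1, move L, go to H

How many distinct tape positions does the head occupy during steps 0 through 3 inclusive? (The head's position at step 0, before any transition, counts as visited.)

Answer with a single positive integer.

Answer: 3

Derivation:
Step 1: in state A at pos 0, read 0 -> (A,0)->write 0,move L,goto C. Now: state=C, head=-1, tape[-2..2]=00010 (head:  ^)
Step 2: in state C at pos -1, read 0 -> (C,0)->write 1,move R,goto C. Now: state=C, head=0, tape[-2..2]=01010 (head:   ^)
Step 3: in state C at pos 0, read 0 -> (C,0)->write 1,move R,goto C. Now: state=C, head=1, tape[-2..2]=01110 (head:    ^)
Head positions at steps 0..3: starting at 0, distinct positions visited = {-1, 0, 1} -> 3 position(s)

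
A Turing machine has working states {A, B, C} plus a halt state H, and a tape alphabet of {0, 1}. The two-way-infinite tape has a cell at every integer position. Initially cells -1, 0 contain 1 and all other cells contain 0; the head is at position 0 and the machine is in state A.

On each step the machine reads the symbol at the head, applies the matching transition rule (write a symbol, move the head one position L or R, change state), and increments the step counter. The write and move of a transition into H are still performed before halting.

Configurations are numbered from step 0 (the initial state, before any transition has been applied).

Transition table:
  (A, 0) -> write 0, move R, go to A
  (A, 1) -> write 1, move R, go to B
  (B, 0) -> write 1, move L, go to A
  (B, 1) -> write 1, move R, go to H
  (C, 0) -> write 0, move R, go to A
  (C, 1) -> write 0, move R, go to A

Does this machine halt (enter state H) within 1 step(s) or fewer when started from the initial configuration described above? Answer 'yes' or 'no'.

Step 1: in state A at pos 0, read 1 -> (A,1)->write 1,move R,goto B. Now: state=B, head=1, tape[-2..2]=01100 (head:    ^)
After 1 step(s): state = B (not H) -> not halted within 1 -> no

Answer: no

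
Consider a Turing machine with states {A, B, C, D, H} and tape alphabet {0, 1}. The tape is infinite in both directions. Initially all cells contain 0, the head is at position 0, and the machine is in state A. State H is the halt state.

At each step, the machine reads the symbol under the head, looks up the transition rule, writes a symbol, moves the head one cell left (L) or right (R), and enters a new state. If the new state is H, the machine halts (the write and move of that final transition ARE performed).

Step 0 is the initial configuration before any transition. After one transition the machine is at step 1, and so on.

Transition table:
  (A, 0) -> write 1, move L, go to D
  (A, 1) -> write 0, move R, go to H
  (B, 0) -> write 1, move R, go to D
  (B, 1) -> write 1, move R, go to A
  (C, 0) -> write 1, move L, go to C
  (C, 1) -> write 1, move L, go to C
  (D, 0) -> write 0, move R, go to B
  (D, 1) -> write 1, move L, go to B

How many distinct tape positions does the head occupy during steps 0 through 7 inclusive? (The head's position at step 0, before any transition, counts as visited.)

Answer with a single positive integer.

Answer: 3

Derivation:
Step 1: in state A at pos 0, read 0 -> (A,0)->write 1,move L,goto D. Now: state=D, head=-1, tape[-2..1]=0010 (head:  ^)
Step 2: in state D at pos -1, read 0 -> (D,0)->write 0,move R,goto B. Now: state=B, head=0, tape[-2..1]=0010 (head:   ^)
Step 3: in state B at pos 0, read 1 -> (B,1)->write 1,move R,goto A. Now: state=A, head=1, tape[-2..2]=00100 (head:    ^)
Step 4: in state A at pos 1, read 0 -> (A,0)->write 1,move L,goto D. Now: state=D, head=0, tape[-2..2]=00110 (head:   ^)
Step 5: in state D at pos 0, read 1 -> (D,1)->write 1,move L,goto B. Now: state=B, head=-1, tape[-2..2]=00110 (head:  ^)
Step 6: in state B at pos -1, read 0 -> (B,0)->write 1,move R,goto D. Now: state=D, head=0, tape[-2..2]=01110 (head:   ^)
Step 7: in state D at pos 0, read 1 -> (D,1)->write 1,move L,goto B. Now: state=B, head=-1, tape[-2..2]=01110 (head:  ^)
Head positions at steps 0..7: starting at 0, distinct positions visited = {-1, 0, 1} -> 3 position(s)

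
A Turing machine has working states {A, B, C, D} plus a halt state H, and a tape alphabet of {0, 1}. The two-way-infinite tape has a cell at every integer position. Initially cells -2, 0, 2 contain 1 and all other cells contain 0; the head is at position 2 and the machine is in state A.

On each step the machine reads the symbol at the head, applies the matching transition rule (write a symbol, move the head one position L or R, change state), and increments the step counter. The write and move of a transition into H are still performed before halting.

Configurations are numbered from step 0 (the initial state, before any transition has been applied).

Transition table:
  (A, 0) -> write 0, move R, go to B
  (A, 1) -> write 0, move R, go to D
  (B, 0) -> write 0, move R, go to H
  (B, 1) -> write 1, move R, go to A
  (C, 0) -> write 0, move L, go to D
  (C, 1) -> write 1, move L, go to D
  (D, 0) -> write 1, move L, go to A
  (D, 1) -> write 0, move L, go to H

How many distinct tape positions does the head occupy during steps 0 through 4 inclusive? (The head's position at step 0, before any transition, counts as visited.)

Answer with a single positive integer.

Step 1: in state A at pos 2, read 1 -> (A,1)->write 0,move R,goto D. Now: state=D, head=3, tape[-3..4]=01010000 (head:       ^)
Step 2: in state D at pos 3, read 0 -> (D,0)->write 1,move L,goto A. Now: state=A, head=2, tape[-3..4]=01010010 (head:      ^)
Step 3: in state A at pos 2, read 0 -> (A,0)->write 0,move R,goto B. Now: state=B, head=3, tape[-3..4]=01010010 (head:       ^)
Step 4: in state B at pos 3, read 1 -> (B,1)->write 1,move R,goto A. Now: state=A, head=4, tape[-3..5]=010100100 (head:        ^)
Head positions at steps 0..4: starting at 2, distinct positions visited = {2, 3, 4} -> 3 position(s)

Answer: 3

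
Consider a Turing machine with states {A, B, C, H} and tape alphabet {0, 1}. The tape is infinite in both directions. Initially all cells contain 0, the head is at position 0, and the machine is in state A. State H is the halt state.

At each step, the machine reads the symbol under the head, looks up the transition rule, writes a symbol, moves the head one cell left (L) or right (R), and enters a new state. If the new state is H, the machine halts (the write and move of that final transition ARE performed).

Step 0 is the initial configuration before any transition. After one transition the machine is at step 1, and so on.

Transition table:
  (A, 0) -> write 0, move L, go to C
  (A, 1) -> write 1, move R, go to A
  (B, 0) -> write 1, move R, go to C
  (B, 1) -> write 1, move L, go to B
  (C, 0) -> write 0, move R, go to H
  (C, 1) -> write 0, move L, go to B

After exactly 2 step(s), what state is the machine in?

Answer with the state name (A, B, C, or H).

Answer: H

Derivation:
Step 1: in state A at pos 0, read 0 -> (A,0)->write 0,move L,goto C. Now: state=C, head=-1, tape[-2..1]=0000 (head:  ^)
Step 2: in state C at pos -1, read 0 -> (C,0)->write 0,move R,goto H. Now: state=H, head=0, tape[-2..1]=0000 (head:   ^)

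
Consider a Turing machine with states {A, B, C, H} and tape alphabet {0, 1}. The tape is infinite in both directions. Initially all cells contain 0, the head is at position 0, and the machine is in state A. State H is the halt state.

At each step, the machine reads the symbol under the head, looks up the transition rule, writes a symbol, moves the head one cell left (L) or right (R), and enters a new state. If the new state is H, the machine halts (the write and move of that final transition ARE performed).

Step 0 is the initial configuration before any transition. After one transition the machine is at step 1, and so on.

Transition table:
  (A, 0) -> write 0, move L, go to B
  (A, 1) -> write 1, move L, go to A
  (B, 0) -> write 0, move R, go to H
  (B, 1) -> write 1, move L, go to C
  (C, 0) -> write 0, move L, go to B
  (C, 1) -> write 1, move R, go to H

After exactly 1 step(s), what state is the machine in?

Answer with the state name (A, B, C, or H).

Answer: B

Derivation:
Step 1: in state A at pos 0, read 0 -> (A,0)->write 0,move L,goto B. Now: state=B, head=-1, tape[-2..1]=0000 (head:  ^)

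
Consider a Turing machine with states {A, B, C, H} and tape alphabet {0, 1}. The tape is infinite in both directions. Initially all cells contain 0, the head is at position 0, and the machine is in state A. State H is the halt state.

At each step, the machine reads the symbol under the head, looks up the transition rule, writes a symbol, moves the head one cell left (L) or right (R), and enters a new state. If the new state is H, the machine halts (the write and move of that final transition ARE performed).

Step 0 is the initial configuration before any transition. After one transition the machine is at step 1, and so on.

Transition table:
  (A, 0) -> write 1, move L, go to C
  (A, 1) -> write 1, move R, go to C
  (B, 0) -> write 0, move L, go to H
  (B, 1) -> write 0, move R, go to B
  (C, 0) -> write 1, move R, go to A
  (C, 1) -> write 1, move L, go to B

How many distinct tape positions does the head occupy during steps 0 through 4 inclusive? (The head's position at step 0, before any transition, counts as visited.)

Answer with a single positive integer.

Answer: 4

Derivation:
Step 1: in state A at pos 0, read 0 -> (A,0)->write 1,move L,goto C. Now: state=C, head=-1, tape[-2..1]=0010 (head:  ^)
Step 2: in state C at pos -1, read 0 -> (C,0)->write 1,move R,goto A. Now: state=A, head=0, tape[-2..1]=0110 (head:   ^)
Step 3: in state A at pos 0, read 1 -> (A,1)->write 1,move R,goto C. Now: state=C, head=1, tape[-2..2]=01100 (head:    ^)
Step 4: in state C at pos 1, read 0 -> (C,0)->write 1,move R,goto A. Now: state=A, head=2, tape[-2..3]=011100 (head:     ^)
Head positions at steps 0..4: starting at 0, distinct positions visited = {-1, 0, 1, 2} -> 4 position(s)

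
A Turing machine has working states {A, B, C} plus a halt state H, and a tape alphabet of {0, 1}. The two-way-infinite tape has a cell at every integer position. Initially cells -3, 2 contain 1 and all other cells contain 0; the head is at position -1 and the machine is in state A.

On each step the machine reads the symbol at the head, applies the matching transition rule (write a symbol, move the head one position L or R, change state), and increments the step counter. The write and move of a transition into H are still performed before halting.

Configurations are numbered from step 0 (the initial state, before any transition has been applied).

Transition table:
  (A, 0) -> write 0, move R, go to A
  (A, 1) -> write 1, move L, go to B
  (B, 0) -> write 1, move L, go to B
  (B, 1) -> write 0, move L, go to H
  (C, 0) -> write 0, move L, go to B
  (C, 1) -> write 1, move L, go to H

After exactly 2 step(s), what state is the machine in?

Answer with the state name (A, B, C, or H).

Step 1: in state A at pos -1, read 0 -> (A,0)->write 0,move R,goto A. Now: state=A, head=0, tape[-4..3]=01000010 (head:     ^)
Step 2: in state A at pos 0, read 0 -> (A,0)->write 0,move R,goto A. Now: state=A, head=1, tape[-4..3]=01000010 (head:      ^)

Answer: A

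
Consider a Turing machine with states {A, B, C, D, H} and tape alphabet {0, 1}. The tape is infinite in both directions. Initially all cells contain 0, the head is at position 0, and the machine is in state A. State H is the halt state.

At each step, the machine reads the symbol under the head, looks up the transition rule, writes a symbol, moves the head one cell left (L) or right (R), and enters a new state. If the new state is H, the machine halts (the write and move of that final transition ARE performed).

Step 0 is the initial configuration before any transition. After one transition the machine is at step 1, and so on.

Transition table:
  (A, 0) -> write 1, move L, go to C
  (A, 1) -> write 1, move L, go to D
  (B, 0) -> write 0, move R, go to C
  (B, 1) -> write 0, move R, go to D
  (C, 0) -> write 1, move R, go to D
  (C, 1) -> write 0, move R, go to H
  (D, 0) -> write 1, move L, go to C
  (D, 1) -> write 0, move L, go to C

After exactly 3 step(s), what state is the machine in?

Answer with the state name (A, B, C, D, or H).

Answer: C

Derivation:
Step 1: in state A at pos 0, read 0 -> (A,0)->write 1,move L,goto C. Now: state=C, head=-1, tape[-2..1]=0010 (head:  ^)
Step 2: in state C at pos -1, read 0 -> (C,0)->write 1,move R,goto D. Now: state=D, head=0, tape[-2..1]=0110 (head:   ^)
Step 3: in state D at pos 0, read 1 -> (D,1)->write 0,move L,goto C. Now: state=C, head=-1, tape[-2..1]=0100 (head:  ^)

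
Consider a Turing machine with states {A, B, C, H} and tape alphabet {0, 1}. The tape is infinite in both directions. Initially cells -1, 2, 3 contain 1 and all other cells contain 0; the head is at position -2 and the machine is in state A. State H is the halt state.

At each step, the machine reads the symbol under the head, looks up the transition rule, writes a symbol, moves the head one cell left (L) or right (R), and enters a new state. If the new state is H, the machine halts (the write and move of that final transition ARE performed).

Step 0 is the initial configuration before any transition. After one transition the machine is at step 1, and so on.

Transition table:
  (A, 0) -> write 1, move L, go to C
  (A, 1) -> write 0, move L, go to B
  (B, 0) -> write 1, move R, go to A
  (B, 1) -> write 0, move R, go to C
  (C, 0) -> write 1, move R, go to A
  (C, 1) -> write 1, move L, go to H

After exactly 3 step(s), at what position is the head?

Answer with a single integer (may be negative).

Answer: -3

Derivation:
Step 1: in state A at pos -2, read 0 -> (A,0)->write 1,move L,goto C. Now: state=C, head=-3, tape[-4..4]=001100110 (head:  ^)
Step 2: in state C at pos -3, read 0 -> (C,0)->write 1,move R,goto A. Now: state=A, head=-2, tape[-4..4]=011100110 (head:   ^)
Step 3: in state A at pos -2, read 1 -> (A,1)->write 0,move L,goto B. Now: state=B, head=-3, tape[-4..4]=010100110 (head:  ^)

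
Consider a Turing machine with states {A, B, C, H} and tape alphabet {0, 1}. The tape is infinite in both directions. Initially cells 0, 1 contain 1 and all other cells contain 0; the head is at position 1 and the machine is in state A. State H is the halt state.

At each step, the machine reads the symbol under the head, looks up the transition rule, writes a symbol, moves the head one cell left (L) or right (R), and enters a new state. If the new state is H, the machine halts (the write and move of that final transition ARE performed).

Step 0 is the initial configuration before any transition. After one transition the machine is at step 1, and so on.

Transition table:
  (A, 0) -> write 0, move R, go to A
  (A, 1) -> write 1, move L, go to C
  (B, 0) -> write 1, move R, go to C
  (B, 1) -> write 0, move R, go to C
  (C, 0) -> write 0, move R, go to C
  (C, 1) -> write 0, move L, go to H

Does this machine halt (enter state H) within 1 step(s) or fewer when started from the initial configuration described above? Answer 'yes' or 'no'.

Answer: no

Derivation:
Step 1: in state A at pos 1, read 1 -> (A,1)->write 1,move L,goto C. Now: state=C, head=0, tape[-1..2]=0110 (head:  ^)
After 1 step(s): state = C (not H) -> not halted within 1 -> no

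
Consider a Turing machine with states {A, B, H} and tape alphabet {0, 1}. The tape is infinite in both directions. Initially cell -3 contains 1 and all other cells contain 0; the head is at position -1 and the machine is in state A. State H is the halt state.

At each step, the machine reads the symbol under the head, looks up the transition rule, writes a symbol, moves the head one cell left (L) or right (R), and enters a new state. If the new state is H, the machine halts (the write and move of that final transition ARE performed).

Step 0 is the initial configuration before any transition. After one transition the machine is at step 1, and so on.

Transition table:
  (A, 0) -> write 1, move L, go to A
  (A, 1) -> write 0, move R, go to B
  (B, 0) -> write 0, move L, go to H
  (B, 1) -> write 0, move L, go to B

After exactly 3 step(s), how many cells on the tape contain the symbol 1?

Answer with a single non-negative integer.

Step 1: in state A at pos -1, read 0 -> (A,0)->write 1,move L,goto A. Now: state=A, head=-2, tape[-4..0]=01010 (head:   ^)
Step 2: in state A at pos -2, read 0 -> (A,0)->write 1,move L,goto A. Now: state=A, head=-3, tape[-4..0]=01110 (head:  ^)
Step 3: in state A at pos -3, read 1 -> (A,1)->write 0,move R,goto B. Now: state=B, head=-2, tape[-4..0]=00110 (head:   ^)
Cells containing 1 after step 3: {-2, -1} -> 2 cell(s)

Answer: 2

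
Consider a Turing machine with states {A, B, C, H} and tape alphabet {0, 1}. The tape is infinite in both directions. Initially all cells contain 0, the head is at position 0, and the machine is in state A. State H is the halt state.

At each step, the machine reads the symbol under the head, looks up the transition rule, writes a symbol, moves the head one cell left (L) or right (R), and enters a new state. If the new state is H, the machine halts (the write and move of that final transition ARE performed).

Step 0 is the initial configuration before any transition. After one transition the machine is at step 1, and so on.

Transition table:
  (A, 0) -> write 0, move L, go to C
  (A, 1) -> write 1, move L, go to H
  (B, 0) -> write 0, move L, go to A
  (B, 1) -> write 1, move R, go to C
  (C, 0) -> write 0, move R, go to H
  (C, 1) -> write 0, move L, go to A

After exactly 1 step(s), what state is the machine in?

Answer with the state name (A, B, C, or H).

Step 1: in state A at pos 0, read 0 -> (A,0)->write 0,move L,goto C. Now: state=C, head=-1, tape[-2..1]=0000 (head:  ^)

Answer: C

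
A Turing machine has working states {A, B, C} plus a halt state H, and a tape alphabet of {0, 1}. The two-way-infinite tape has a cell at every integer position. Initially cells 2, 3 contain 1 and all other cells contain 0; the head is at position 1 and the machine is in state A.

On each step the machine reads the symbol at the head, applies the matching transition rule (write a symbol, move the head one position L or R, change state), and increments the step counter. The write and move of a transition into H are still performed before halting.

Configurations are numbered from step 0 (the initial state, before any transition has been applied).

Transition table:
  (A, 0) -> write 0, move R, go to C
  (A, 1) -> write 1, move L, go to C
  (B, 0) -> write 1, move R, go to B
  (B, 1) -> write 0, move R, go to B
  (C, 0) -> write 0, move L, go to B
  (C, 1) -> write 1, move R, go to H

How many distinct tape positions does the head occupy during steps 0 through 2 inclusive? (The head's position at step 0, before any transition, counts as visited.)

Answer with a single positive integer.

Answer: 3

Derivation:
Step 1: in state A at pos 1, read 0 -> (A,0)->write 0,move R,goto C. Now: state=C, head=2, tape[0..4]=00110 (head:   ^)
Step 2: in state C at pos 2, read 1 -> (C,1)->write 1,move R,goto H. Now: state=H, head=3, tape[0..4]=00110 (head:    ^)
Head positions at steps 0..2: starting at 1, distinct positions visited = {1, 2, 3} -> 3 position(s)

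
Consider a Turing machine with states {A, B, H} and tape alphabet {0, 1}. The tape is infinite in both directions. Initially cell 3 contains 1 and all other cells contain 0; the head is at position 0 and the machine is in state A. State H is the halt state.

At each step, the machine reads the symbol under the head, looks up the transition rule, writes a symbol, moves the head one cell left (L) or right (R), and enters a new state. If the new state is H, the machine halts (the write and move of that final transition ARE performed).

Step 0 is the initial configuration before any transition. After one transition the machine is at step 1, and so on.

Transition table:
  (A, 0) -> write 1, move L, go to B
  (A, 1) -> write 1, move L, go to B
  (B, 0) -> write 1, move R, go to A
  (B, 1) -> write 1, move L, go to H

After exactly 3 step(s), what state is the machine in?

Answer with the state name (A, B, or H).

Step 1: in state A at pos 0, read 0 -> (A,0)->write 1,move L,goto B. Now: state=B, head=-1, tape[-2..4]=0010010 (head:  ^)
Step 2: in state B at pos -1, read 0 -> (B,0)->write 1,move R,goto A. Now: state=A, head=0, tape[-2..4]=0110010 (head:   ^)
Step 3: in state A at pos 0, read 1 -> (A,1)->write 1,move L,goto B. Now: state=B, head=-1, tape[-2..4]=0110010 (head:  ^)

Answer: B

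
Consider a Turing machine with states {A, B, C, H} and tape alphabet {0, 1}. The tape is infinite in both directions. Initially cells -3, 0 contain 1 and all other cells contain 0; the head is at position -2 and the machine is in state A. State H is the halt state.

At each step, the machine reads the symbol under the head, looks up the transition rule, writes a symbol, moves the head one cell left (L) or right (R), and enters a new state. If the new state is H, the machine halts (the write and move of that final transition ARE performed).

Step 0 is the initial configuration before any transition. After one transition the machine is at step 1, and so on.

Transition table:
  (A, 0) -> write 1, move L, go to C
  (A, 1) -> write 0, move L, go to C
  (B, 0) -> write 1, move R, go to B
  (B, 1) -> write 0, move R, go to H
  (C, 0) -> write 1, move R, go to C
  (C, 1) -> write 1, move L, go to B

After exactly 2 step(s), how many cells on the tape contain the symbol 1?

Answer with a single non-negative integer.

Answer: 3

Derivation:
Step 1: in state A at pos -2, read 0 -> (A,0)->write 1,move L,goto C. Now: state=C, head=-3, tape[-4..1]=011010 (head:  ^)
Step 2: in state C at pos -3, read 1 -> (C,1)->write 1,move L,goto B. Now: state=B, head=-4, tape[-5..1]=0011010 (head:  ^)
Cells containing 1 after step 2: {-3, -2, 0} -> 3 cell(s)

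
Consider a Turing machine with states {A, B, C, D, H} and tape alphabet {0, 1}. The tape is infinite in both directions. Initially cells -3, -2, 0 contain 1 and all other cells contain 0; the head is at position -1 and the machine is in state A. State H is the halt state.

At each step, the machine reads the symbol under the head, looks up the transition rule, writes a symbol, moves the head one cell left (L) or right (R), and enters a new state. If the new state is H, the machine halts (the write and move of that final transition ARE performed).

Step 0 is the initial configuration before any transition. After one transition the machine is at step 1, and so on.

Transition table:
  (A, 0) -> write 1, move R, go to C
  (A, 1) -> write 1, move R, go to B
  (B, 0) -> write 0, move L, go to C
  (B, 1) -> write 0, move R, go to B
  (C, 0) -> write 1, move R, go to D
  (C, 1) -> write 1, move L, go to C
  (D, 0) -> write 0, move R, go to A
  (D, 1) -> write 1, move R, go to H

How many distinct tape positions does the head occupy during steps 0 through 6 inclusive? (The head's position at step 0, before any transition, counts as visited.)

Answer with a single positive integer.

Step 1: in state A at pos -1, read 0 -> (A,0)->write 1,move R,goto C. Now: state=C, head=0, tape[-4..1]=011110 (head:     ^)
Step 2: in state C at pos 0, read 1 -> (C,1)->write 1,move L,goto C. Now: state=C, head=-1, tape[-4..1]=011110 (head:    ^)
Step 3: in state C at pos -1, read 1 -> (C,1)->write 1,move L,goto C. Now: state=C, head=-2, tape[-4..1]=011110 (head:   ^)
Step 4: in state C at pos -2, read 1 -> (C,1)->write 1,move L,goto C. Now: state=C, head=-3, tape[-4..1]=011110 (head:  ^)
Step 5: in state C at pos -3, read 1 -> (C,1)->write 1,move L,goto C. Now: state=C, head=-4, tape[-5..1]=0011110 (head:  ^)
Step 6: in state C at pos -4, read 0 -> (C,0)->write 1,move R,goto D. Now: state=D, head=-3, tape[-5..1]=0111110 (head:   ^)
Head positions at steps 0..6: starting at -1, distinct positions visited = {-4, -3, -2, -1, 0} -> 5 position(s)

Answer: 5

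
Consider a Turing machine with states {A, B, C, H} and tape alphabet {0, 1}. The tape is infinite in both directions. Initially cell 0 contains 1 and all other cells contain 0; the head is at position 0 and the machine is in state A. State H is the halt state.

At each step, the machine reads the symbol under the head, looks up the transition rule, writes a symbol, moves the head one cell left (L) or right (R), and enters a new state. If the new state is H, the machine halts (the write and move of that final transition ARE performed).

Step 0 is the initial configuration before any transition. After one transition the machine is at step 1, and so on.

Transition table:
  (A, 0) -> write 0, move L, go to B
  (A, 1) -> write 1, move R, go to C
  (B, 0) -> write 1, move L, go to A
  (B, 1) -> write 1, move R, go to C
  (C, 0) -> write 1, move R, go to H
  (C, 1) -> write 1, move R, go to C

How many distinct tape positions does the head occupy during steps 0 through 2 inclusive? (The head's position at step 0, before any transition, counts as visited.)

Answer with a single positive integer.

Step 1: in state A at pos 0, read 1 -> (A,1)->write 1,move R,goto C. Now: state=C, head=1, tape[-1..2]=0100 (head:   ^)
Step 2: in state C at pos 1, read 0 -> (C,0)->write 1,move R,goto H. Now: state=H, head=2, tape[-1..3]=01100 (head:    ^)
Head positions at steps 0..2: starting at 0, distinct positions visited = {0, 1, 2} -> 3 position(s)

Answer: 3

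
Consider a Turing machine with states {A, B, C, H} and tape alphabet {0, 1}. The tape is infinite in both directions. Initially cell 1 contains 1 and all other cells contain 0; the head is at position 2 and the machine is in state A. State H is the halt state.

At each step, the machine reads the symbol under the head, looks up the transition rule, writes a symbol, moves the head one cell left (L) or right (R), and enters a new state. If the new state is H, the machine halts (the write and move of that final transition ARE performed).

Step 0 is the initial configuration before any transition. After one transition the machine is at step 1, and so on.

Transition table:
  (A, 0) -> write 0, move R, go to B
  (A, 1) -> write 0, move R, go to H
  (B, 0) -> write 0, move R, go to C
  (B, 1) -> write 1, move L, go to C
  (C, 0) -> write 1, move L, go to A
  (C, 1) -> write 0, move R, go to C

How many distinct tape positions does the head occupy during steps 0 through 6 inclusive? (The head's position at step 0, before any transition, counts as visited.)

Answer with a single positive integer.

Answer: 3

Derivation:
Step 1: in state A at pos 2, read 0 -> (A,0)->write 0,move R,goto B. Now: state=B, head=3, tape[0..4]=01000 (head:    ^)
Step 2: in state B at pos 3, read 0 -> (B,0)->write 0,move R,goto C. Now: state=C, head=4, tape[0..5]=010000 (head:     ^)
Step 3: in state C at pos 4, read 0 -> (C,0)->write 1,move L,goto A. Now: state=A, head=3, tape[0..5]=010010 (head:    ^)
Step 4: in state A at pos 3, read 0 -> (A,0)->write 0,move R,goto B. Now: state=B, head=4, tape[0..5]=010010 (head:     ^)
Step 5: in state B at pos 4, read 1 -> (B,1)->write 1,move L,goto C. Now: state=C, head=3, tape[0..5]=010010 (head:    ^)
Step 6: in state C at pos 3, read 0 -> (C,0)->write 1,move L,goto A. Now: state=A, head=2, tape[0..5]=010110 (head:   ^)
Head positions at steps 0..6: starting at 2, distinct positions visited = {2, 3, 4} -> 3 position(s)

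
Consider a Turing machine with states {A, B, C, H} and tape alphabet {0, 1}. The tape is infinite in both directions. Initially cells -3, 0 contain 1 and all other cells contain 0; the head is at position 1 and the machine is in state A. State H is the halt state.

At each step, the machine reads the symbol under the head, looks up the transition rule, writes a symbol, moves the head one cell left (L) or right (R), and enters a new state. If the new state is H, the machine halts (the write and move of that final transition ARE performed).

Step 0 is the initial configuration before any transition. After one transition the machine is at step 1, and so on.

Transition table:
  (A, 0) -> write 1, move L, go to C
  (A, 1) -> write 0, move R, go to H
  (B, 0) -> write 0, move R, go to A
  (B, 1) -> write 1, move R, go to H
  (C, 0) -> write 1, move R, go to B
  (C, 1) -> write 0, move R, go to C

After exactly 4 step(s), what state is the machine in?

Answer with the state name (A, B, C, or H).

Step 1: in state A at pos 1, read 0 -> (A,0)->write 1,move L,goto C. Now: state=C, head=0, tape[-4..2]=0100110 (head:     ^)
Step 2: in state C at pos 0, read 1 -> (C,1)->write 0,move R,goto C. Now: state=C, head=1, tape[-4..2]=0100010 (head:      ^)
Step 3: in state C at pos 1, read 1 -> (C,1)->write 0,move R,goto C. Now: state=C, head=2, tape[-4..3]=01000000 (head:       ^)
Step 4: in state C at pos 2, read 0 -> (C,0)->write 1,move R,goto B. Now: state=B, head=3, tape[-4..4]=010000100 (head:        ^)

Answer: B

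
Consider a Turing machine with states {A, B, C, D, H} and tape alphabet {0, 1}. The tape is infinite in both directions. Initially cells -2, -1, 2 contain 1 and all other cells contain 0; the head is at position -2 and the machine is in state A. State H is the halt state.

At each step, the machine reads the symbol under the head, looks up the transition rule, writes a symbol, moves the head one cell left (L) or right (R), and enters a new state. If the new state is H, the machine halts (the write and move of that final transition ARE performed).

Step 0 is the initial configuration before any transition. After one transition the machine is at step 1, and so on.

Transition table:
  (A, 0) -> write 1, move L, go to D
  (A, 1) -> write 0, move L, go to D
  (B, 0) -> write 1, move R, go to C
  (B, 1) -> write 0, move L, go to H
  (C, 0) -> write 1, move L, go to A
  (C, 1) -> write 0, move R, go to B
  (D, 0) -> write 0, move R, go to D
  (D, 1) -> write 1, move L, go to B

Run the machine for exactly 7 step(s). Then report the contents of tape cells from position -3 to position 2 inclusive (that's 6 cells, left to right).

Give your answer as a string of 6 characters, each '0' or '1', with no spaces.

Answer: 010101

Derivation:
Step 1: in state A at pos -2, read 1 -> (A,1)->write 0,move L,goto D. Now: state=D, head=-3, tape[-4..3]=00010010 (head:  ^)
Step 2: in state D at pos -3, read 0 -> (D,0)->write 0,move R,goto D. Now: state=D, head=-2, tape[-4..3]=00010010 (head:   ^)
Step 3: in state D at pos -2, read 0 -> (D,0)->write 0,move R,goto D. Now: state=D, head=-1, tape[-4..3]=00010010 (head:    ^)
Step 4: in state D at pos -1, read 1 -> (D,1)->write 1,move L,goto B. Now: state=B, head=-2, tape[-4..3]=00010010 (head:   ^)
Step 5: in state B at pos -2, read 0 -> (B,0)->write 1,move R,goto C. Now: state=C, head=-1, tape[-4..3]=00110010 (head:    ^)
Step 6: in state C at pos -1, read 1 -> (C,1)->write 0,move R,goto B. Now: state=B, head=0, tape[-4..3]=00100010 (head:     ^)
Step 7: in state B at pos 0, read 0 -> (B,0)->write 1,move R,goto C. Now: state=C, head=1, tape[-4..3]=00101010 (head:      ^)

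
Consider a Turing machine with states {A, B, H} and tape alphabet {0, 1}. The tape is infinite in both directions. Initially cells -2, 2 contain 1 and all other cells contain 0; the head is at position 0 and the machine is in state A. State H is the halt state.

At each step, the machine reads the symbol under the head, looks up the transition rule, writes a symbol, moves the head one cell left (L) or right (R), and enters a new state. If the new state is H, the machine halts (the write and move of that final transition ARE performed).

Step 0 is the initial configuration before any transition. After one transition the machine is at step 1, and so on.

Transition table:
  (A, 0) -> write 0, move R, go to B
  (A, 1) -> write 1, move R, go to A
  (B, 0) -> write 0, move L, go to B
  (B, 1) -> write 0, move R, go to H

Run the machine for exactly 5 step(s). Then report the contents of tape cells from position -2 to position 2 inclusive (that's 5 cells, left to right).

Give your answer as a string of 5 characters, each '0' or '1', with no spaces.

Answer: 00001

Derivation:
Step 1: in state A at pos 0, read 0 -> (A,0)->write 0,move R,goto B. Now: state=B, head=1, tape[-3..3]=0100010 (head:     ^)
Step 2: in state B at pos 1, read 0 -> (B,0)->write 0,move L,goto B. Now: state=B, head=0, tape[-3..3]=0100010 (head:    ^)
Step 3: in state B at pos 0, read 0 -> (B,0)->write 0,move L,goto B. Now: state=B, head=-1, tape[-3..3]=0100010 (head:   ^)
Step 4: in state B at pos -1, read 0 -> (B,0)->write 0,move L,goto B. Now: state=B, head=-2, tape[-3..3]=0100010 (head:  ^)
Step 5: in state B at pos -2, read 1 -> (B,1)->write 0,move R,goto H. Now: state=H, head=-1, tape[-3..3]=0000010 (head:   ^)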